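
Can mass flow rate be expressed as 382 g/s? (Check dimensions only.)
Yes

mass flow rate has SI base units: kg / s
g/s reduces to the same SI base units, so it is a valid unit for mass flow rate.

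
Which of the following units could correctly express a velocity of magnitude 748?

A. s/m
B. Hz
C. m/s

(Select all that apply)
C

velocity has SI base units: m / s

Checking each option against m / s:
  A. s/m: ✗ does not match
  B. Hz: ✗ does not match
  C. m/s: ✓ matches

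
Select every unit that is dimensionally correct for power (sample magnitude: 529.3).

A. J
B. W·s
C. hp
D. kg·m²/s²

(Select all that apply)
C

power has SI base units: kg * m^2 / s^3

Checking each option against kg * m^2 / s^3:
  A. J: ✗ does not match
  B. W·s: ✗ does not match
  C. hp: ✓ matches
  D. kg·m²/s²: ✗ does not match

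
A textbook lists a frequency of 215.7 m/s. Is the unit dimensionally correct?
No

frequency has SI base units: 1 / s
m/s does NOT reduce to 1 / s; a valid unit for frequency would be e.g. Hz.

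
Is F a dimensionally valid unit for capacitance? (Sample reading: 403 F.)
Yes

capacitance has SI base units: A^2 * s^4 / (kg * m^2)
F reduces to the same SI base units, so it is a valid unit for capacitance.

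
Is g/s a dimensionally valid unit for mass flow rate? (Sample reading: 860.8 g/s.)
Yes

mass flow rate has SI base units: kg / s
g/s reduces to the same SI base units, so it is a valid unit for mass flow rate.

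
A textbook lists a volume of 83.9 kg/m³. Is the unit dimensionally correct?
No

volume has SI base units: m^3
kg/m³ does NOT reduce to m^3; a valid unit for volume would be e.g. m³.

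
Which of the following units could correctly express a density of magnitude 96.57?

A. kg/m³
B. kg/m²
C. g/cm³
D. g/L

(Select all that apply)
A, C, D

density has SI base units: kg / m^3

Checking each option against kg / m^3:
  A. kg/m³: ✓ matches
  B. kg/m²: ✗ does not match
  C. g/cm³: ✓ matches
  D. g/L: ✓ matches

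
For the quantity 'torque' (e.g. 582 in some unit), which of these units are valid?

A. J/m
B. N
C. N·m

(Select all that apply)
C

torque has SI base units: kg * m^2 / s^2

Checking each option against kg * m^2 / s^2:
  A. J/m: ✗ does not match
  B. N: ✗ does not match
  C. N·m: ✓ matches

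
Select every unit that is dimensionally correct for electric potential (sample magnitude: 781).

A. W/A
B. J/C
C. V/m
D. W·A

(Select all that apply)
A, B

electric potential has SI base units: kg * m^2 / (A * s^3)

Checking each option against kg * m^2 / (A * s^3):
  A. W/A: ✓ matches
  B. J/C: ✓ matches
  C. V/m: ✗ does not match
  D. W·A: ✗ does not match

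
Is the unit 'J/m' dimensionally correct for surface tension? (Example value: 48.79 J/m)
No

surface tension has SI base units: kg / s^2
J/m does NOT reduce to kg / s^2; a valid unit for surface tension would be e.g. N/m.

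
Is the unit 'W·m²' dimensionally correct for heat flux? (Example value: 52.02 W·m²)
No

heat flux has SI base units: kg / s^3
W·m² does NOT reduce to kg / s^3; a valid unit for heat flux would be e.g. W/m².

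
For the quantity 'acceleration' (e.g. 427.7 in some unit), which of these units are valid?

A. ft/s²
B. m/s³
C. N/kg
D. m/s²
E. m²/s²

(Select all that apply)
A, C, D

acceleration has SI base units: m / s^2

Checking each option against m / s^2:
  A. ft/s²: ✓ matches
  B. m/s³: ✗ does not match
  C. N/kg: ✓ matches
  D. m/s²: ✓ matches
  E. m²/s²: ✗ does not match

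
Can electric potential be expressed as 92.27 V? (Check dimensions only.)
Yes

electric potential has SI base units: kg * m^2 / (A * s^3)
V reduces to the same SI base units, so it is a valid unit for electric potential.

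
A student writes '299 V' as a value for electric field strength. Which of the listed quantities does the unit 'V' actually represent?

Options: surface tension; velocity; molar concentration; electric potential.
electric potential

electric field strength should have units dimensionally equivalent to kg * m / (A * s^3) (e.g. V/m).
The given unit 'V' reduces to kg * m^2 / (A * s^3). Of the listed options, that is the dimensionality of electric potential.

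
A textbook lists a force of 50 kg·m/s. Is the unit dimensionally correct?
No

force has SI base units: kg * m / s^2
kg·m/s does NOT reduce to kg * m / s^2; a valid unit for force would be e.g. N.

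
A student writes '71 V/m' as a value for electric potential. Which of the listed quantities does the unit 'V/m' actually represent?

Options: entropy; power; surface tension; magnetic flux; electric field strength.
electric field strength

electric potential should have units dimensionally equivalent to kg * m^2 / (A * s^3) (e.g. V).
The given unit 'V/m' reduces to kg * m / (A * s^3). Of the listed options, that is the dimensionality of electric field strength.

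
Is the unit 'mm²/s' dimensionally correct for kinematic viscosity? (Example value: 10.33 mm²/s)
Yes

kinematic viscosity has SI base units: m^2 / s
mm²/s reduces to the same SI base units, so it is a valid unit for kinematic viscosity.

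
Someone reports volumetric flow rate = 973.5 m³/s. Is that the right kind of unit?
Yes

volumetric flow rate has SI base units: m^3 / s
m³/s reduces to the same SI base units, so it is a valid unit for volumetric flow rate.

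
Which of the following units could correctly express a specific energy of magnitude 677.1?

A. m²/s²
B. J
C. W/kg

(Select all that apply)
A

specific energy has SI base units: m^2 / s^2

Checking each option against m^2 / s^2:
  A. m²/s²: ✓ matches
  B. J: ✗ does not match
  C. W/kg: ✗ does not match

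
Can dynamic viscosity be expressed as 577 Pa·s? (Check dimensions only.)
Yes

dynamic viscosity has SI base units: kg / (m * s)
Pa·s reduces to the same SI base units, so it is a valid unit for dynamic viscosity.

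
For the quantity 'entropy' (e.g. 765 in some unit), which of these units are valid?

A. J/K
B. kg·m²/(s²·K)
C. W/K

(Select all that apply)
A, B

entropy has SI base units: kg * m^2 / (s^2 * K)

Checking each option against kg * m^2 / (s^2 * K):
  A. J/K: ✓ matches
  B. kg·m²/(s²·K): ✓ matches
  C. W/K: ✗ does not match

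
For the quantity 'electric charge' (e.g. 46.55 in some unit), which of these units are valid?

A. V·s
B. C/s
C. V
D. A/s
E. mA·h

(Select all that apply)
E

electric charge has SI base units: A * s

Checking each option against A * s:
  A. V·s: ✗ does not match
  B. C/s: ✗ does not match
  C. V: ✗ does not match
  D. A/s: ✗ does not match
  E. mA·h: ✓ matches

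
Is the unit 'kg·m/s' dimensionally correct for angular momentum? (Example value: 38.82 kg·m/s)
No

angular momentum has SI base units: kg * m^2 / s
kg·m/s does NOT reduce to kg * m^2 / s; a valid unit for angular momentum would be e.g. kg·m²/s.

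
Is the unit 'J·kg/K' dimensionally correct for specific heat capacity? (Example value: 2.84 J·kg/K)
No

specific heat capacity has SI base units: m^2 / (s^2 * K)
J·kg/K does NOT reduce to m^2 / (s^2 * K); a valid unit for specific heat capacity would be e.g. J/(kg·K).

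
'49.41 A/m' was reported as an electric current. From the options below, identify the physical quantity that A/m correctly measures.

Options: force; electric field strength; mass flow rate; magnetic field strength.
magnetic field strength

electric current should have units dimensionally equivalent to A (e.g. A).
The given unit 'A/m' reduces to A / m. Of the listed options, that is the dimensionality of magnetic field strength.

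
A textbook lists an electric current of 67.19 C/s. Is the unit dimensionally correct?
Yes

electric current has SI base units: A
C/s reduces to the same SI base units, so it is a valid unit for electric current.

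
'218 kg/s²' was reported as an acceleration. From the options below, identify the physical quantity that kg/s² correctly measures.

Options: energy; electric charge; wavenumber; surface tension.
surface tension

acceleration should have units dimensionally equivalent to m / s^2 (e.g. m/s²).
The given unit 'kg/s²' reduces to kg / s^2. Of the listed options, that is the dimensionality of surface tension.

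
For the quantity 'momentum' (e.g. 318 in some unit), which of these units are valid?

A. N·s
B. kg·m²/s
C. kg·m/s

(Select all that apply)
A, C

momentum has SI base units: kg * m / s

Checking each option against kg * m / s:
  A. N·s: ✓ matches
  B. kg·m²/s: ✗ does not match
  C. kg·m/s: ✓ matches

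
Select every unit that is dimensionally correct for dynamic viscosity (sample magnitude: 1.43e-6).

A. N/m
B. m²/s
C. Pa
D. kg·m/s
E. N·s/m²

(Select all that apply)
E

dynamic viscosity has SI base units: kg / (m * s)

Checking each option against kg / (m * s):
  A. N/m: ✗ does not match
  B. m²/s: ✗ does not match
  C. Pa: ✗ does not match
  D. kg·m/s: ✗ does not match
  E. N·s/m²: ✓ matches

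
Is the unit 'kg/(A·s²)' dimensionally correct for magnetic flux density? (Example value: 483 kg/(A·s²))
Yes

magnetic flux density has SI base units: kg / (A * s^2)
kg/(A·s²) reduces to the same SI base units, so it is a valid unit for magnetic flux density.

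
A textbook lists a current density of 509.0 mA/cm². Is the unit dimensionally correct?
Yes

current density has SI base units: A / m^2
mA/cm² reduces to the same SI base units, so it is a valid unit for current density.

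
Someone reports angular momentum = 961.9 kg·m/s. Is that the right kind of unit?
No

angular momentum has SI base units: kg * m^2 / s
kg·m/s does NOT reduce to kg * m^2 / s; a valid unit for angular momentum would be e.g. kg·m²/s.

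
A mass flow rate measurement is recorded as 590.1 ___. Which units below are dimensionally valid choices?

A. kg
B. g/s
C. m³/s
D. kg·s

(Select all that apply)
B

mass flow rate has SI base units: kg / s

Checking each option against kg / s:
  A. kg: ✗ does not match
  B. g/s: ✓ matches
  C. m³/s: ✗ does not match
  D. kg·s: ✗ does not match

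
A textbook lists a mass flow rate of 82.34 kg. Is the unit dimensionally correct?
No

mass flow rate has SI base units: kg / s
kg does NOT reduce to kg / s; a valid unit for mass flow rate would be e.g. kg/s.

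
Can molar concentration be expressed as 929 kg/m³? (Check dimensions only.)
No

molar concentration has SI base units: mol / m^3
kg/m³ does NOT reduce to mol / m^3; a valid unit for molar concentration would be e.g. mol/m³.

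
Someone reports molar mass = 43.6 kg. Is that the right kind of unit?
No

molar mass has SI base units: kg / mol
kg does NOT reduce to kg / mol; a valid unit for molar mass would be e.g. kg/mol.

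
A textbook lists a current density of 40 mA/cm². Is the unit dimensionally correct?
Yes

current density has SI base units: A / m^2
mA/cm² reduces to the same SI base units, so it is a valid unit for current density.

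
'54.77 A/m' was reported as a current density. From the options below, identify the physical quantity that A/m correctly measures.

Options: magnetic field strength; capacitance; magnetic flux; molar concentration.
magnetic field strength

current density should have units dimensionally equivalent to A / m^2 (e.g. A/m²).
The given unit 'A/m' reduces to A / m. Of the listed options, that is the dimensionality of magnetic field strength.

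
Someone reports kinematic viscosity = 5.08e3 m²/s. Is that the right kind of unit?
Yes

kinematic viscosity has SI base units: m^2 / s
m²/s reduces to the same SI base units, so it is a valid unit for kinematic viscosity.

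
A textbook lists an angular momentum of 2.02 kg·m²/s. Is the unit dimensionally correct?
Yes

angular momentum has SI base units: kg * m^2 / s
kg·m²/s reduces to the same SI base units, so it is a valid unit for angular momentum.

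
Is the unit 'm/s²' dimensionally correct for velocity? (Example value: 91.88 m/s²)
No

velocity has SI base units: m / s
m/s² does NOT reduce to m / s; a valid unit for velocity would be e.g. m/s.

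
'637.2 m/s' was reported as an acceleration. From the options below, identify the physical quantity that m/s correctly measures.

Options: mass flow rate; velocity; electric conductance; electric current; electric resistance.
velocity

acceleration should have units dimensionally equivalent to m / s^2 (e.g. m/s²).
The given unit 'm/s' reduces to m / s. Of the listed options, that is the dimensionality of velocity.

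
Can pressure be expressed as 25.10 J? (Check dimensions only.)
No

pressure has SI base units: kg / (m * s^2)
J does NOT reduce to kg / (m * s^2); a valid unit for pressure would be e.g. Pa.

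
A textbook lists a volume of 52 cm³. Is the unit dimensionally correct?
Yes

volume has SI base units: m^3
cm³ reduces to the same SI base units, so it is a valid unit for volume.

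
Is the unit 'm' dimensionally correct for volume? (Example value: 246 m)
No

volume has SI base units: m^3
m does NOT reduce to m^3; a valid unit for volume would be e.g. m³.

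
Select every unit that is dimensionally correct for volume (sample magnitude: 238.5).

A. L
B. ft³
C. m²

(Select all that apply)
A, B

volume has SI base units: m^3

Checking each option against m^3:
  A. L: ✓ matches
  B. ft³: ✓ matches
  C. m²: ✗ does not match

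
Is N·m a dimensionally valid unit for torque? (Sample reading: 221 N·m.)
Yes

torque has SI base units: kg * m^2 / s^2
N·m reduces to the same SI base units, so it is a valid unit for torque.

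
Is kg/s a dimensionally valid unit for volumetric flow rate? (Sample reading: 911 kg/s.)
No

volumetric flow rate has SI base units: m^3 / s
kg/s does NOT reduce to m^3 / s; a valid unit for volumetric flow rate would be e.g. m³/s.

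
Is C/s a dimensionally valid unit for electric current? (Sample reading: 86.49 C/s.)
Yes

electric current has SI base units: A
C/s reduces to the same SI base units, so it is a valid unit for electric current.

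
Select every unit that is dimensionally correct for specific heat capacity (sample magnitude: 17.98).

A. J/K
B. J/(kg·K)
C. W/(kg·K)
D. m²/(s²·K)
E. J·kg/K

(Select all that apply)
B, D

specific heat capacity has SI base units: m^2 / (s^2 * K)

Checking each option against m^2 / (s^2 * K):
  A. J/K: ✗ does not match
  B. J/(kg·K): ✓ matches
  C. W/(kg·K): ✗ does not match
  D. m²/(s²·K): ✓ matches
  E. J·kg/K: ✗ does not match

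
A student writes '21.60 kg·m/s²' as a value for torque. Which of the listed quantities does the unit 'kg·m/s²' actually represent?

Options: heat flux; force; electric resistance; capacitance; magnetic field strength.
force

torque should have units dimensionally equivalent to kg * m^2 / s^2 (e.g. N·m).
The given unit 'kg·m/s²' reduces to kg * m / s^2. Of the listed options, that is the dimensionality of force.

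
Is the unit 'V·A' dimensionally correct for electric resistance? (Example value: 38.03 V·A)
No

electric resistance has SI base units: kg * m^2 / (A^2 * s^3)
V·A does NOT reduce to kg * m^2 / (A^2 * s^3); a valid unit for electric resistance would be e.g. Ω.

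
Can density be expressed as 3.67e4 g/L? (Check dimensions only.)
Yes

density has SI base units: kg / m^3
g/L reduces to the same SI base units, so it is a valid unit for density.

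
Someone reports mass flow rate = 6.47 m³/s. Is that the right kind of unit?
No

mass flow rate has SI base units: kg / s
m³/s does NOT reduce to kg / s; a valid unit for mass flow rate would be e.g. kg/s.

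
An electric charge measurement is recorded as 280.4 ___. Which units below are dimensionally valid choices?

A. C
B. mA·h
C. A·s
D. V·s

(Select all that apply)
A, B, C

electric charge has SI base units: A * s

Checking each option against A * s:
  A. C: ✓ matches
  B. mA·h: ✓ matches
  C. A·s: ✓ matches
  D. V·s: ✗ does not match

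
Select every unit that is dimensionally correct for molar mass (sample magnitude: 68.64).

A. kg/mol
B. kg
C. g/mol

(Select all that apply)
A, C

molar mass has SI base units: kg / mol

Checking each option against kg / mol:
  A. kg/mol: ✓ matches
  B. kg: ✗ does not match
  C. g/mol: ✓ matches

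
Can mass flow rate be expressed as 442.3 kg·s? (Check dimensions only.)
No

mass flow rate has SI base units: kg / s
kg·s does NOT reduce to kg / s; a valid unit for mass flow rate would be e.g. kg/s.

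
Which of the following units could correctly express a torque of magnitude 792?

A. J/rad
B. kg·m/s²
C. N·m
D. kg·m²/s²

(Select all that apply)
A, C, D

torque has SI base units: kg * m^2 / s^2

Checking each option against kg * m^2 / s^2:
  A. J/rad: ✓ matches
  B. kg·m/s²: ✗ does not match
  C. N·m: ✓ matches
  D. kg·m²/s²: ✓ matches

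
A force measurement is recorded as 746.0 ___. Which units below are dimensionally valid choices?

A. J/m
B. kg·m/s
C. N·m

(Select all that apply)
A

force has SI base units: kg * m / s^2

Checking each option against kg * m / s^2:
  A. J/m: ✓ matches
  B. kg·m/s: ✗ does not match
  C. N·m: ✗ does not match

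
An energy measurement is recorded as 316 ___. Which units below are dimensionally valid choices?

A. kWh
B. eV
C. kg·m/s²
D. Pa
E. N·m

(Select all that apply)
A, B, E

energy has SI base units: kg * m^2 / s^2

Checking each option against kg * m^2 / s^2:
  A. kWh: ✓ matches
  B. eV: ✓ matches
  C. kg·m/s²: ✗ does not match
  D. Pa: ✗ does not match
  E. N·m: ✓ matches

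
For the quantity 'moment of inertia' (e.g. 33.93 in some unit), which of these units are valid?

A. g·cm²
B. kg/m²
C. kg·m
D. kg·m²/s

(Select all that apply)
A

moment of inertia has SI base units: kg * m^2

Checking each option against kg * m^2:
  A. g·cm²: ✓ matches
  B. kg/m²: ✗ does not match
  C. kg·m: ✗ does not match
  D. kg·m²/s: ✗ does not match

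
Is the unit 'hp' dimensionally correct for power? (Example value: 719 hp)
Yes

power has SI base units: kg * m^2 / s^3
hp reduces to the same SI base units, so it is a valid unit for power.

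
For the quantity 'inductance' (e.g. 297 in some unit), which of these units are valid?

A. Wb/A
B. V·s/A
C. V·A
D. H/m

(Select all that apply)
A, B

inductance has SI base units: kg * m^2 / (A^2 * s^2)

Checking each option against kg * m^2 / (A^2 * s^2):
  A. Wb/A: ✓ matches
  B. V·s/A: ✓ matches
  C. V·A: ✗ does not match
  D. H/m: ✗ does not match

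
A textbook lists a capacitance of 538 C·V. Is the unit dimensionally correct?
No

capacitance has SI base units: A^2 * s^4 / (kg * m^2)
C·V does NOT reduce to A^2 * s^4 / (kg * m^2); a valid unit for capacitance would be e.g. F.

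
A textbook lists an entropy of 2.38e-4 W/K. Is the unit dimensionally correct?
No

entropy has SI base units: kg * m^2 / (s^2 * K)
W/K does NOT reduce to kg * m^2 / (s^2 * K); a valid unit for entropy would be e.g. J/K.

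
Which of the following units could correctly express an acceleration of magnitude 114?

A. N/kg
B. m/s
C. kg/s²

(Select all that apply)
A

acceleration has SI base units: m / s^2

Checking each option against m / s^2:
  A. N/kg: ✓ matches
  B. m/s: ✗ does not match
  C. kg/s²: ✗ does not match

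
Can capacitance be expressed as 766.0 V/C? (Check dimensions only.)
No

capacitance has SI base units: A^2 * s^4 / (kg * m^2)
V/C does NOT reduce to A^2 * s^4 / (kg * m^2); a valid unit for capacitance would be e.g. F.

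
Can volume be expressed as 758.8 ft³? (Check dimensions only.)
Yes

volume has SI base units: m^3
ft³ reduces to the same SI base units, so it is a valid unit for volume.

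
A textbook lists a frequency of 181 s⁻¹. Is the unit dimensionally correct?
Yes

frequency has SI base units: 1 / s
s⁻¹ reduces to the same SI base units, so it is a valid unit for frequency.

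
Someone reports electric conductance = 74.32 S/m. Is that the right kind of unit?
No

electric conductance has SI base units: A^2 * s^3 / (kg * m^2)
S/m does NOT reduce to A^2 * s^3 / (kg * m^2); a valid unit for electric conductance would be e.g. S.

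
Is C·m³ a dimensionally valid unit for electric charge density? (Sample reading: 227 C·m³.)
No

electric charge density has SI base units: A * s / m^3
C·m³ does NOT reduce to A * s / m^3; a valid unit for electric charge density would be e.g. C/m³.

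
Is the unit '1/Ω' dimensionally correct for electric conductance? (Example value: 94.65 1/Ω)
Yes

electric conductance has SI base units: A^2 * s^3 / (kg * m^2)
1/Ω reduces to the same SI base units, so it is a valid unit for electric conductance.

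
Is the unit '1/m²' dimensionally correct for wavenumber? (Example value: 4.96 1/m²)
No

wavenumber has SI base units: 1 / m
1/m² does NOT reduce to 1 / m; a valid unit for wavenumber would be e.g. 1/m.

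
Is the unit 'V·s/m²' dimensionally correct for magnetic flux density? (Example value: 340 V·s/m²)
Yes

magnetic flux density has SI base units: kg / (A * s^2)
V·s/m² reduces to the same SI base units, so it is a valid unit for magnetic flux density.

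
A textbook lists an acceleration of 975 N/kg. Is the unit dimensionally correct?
Yes

acceleration has SI base units: m / s^2
N/kg reduces to the same SI base units, so it is a valid unit for acceleration.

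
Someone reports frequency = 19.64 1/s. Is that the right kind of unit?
Yes

frequency has SI base units: 1 / s
1/s reduces to the same SI base units, so it is a valid unit for frequency.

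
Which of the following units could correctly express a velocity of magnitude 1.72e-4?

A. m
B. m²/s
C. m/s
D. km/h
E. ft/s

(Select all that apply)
C, D, E

velocity has SI base units: m / s

Checking each option against m / s:
  A. m: ✗ does not match
  B. m²/s: ✗ does not match
  C. m/s: ✓ matches
  D. km/h: ✓ matches
  E. ft/s: ✓ matches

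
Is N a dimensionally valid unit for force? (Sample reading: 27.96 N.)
Yes

force has SI base units: kg * m / s^2
N reduces to the same SI base units, so it is a valid unit for force.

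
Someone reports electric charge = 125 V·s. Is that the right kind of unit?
No

electric charge has SI base units: A * s
V·s does NOT reduce to A * s; a valid unit for electric charge would be e.g. C.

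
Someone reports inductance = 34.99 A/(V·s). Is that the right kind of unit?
No

inductance has SI base units: kg * m^2 / (A^2 * s^2)
A/(V·s) does NOT reduce to kg * m^2 / (A^2 * s^2); a valid unit for inductance would be e.g. H.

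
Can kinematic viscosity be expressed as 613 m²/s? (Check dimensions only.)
Yes

kinematic viscosity has SI base units: m^2 / s
m²/s reduces to the same SI base units, so it is a valid unit for kinematic viscosity.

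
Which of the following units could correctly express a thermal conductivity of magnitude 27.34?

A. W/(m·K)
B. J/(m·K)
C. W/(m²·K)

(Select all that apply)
A

thermal conductivity has SI base units: kg * m / (s^3 * K)

Checking each option against kg * m / (s^3 * K):
  A. W/(m·K): ✓ matches
  B. J/(m·K): ✗ does not match
  C. W/(m²·K): ✗ does not match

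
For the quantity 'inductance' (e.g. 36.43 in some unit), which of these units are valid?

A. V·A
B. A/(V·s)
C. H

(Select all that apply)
C

inductance has SI base units: kg * m^2 / (A^2 * s^2)

Checking each option against kg * m^2 / (A^2 * s^2):
  A. V·A: ✗ does not match
  B. A/(V·s): ✗ does not match
  C. H: ✓ matches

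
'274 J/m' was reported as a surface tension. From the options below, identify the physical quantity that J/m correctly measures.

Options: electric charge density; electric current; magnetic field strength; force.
force

surface tension should have units dimensionally equivalent to kg / s^2 (e.g. N/m).
The given unit 'J/m' reduces to kg * m / s^2. Of the listed options, that is the dimensionality of force.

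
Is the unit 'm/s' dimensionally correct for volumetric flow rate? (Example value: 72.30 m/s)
No

volumetric flow rate has SI base units: m^3 / s
m/s does NOT reduce to m^3 / s; a valid unit for volumetric flow rate would be e.g. m³/s.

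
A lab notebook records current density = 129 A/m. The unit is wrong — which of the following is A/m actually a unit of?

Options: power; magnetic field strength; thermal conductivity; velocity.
magnetic field strength

current density should have units dimensionally equivalent to A / m^2 (e.g. A/m²).
The given unit 'A/m' reduces to A / m. Of the listed options, that is the dimensionality of magnetic field strength.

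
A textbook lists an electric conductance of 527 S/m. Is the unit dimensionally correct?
No

electric conductance has SI base units: A^2 * s^3 / (kg * m^2)
S/m does NOT reduce to A^2 * s^3 / (kg * m^2); a valid unit for electric conductance would be e.g. S.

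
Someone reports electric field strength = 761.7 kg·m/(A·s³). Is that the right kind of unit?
Yes

electric field strength has SI base units: kg * m / (A * s^3)
kg·m/(A·s³) reduces to the same SI base units, so it is a valid unit for electric field strength.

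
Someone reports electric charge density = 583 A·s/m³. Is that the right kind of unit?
Yes

electric charge density has SI base units: A * s / m^3
A·s/m³ reduces to the same SI base units, so it is a valid unit for electric charge density.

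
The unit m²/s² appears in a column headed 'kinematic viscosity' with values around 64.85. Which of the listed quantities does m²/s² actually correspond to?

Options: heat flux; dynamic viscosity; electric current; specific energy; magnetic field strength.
specific energy

kinematic viscosity should have units dimensionally equivalent to m^2 / s (e.g. m²/s).
The given unit 'm²/s²' reduces to m^2 / s^2. Of the listed options, that is the dimensionality of specific energy.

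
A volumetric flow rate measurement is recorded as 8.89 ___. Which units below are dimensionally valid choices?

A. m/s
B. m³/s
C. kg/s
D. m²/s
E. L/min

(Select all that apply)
B, E

volumetric flow rate has SI base units: m^3 / s

Checking each option against m^3 / s:
  A. m/s: ✗ does not match
  B. m³/s: ✓ matches
  C. kg/s: ✗ does not match
  D. m²/s: ✗ does not match
  E. L/min: ✓ matches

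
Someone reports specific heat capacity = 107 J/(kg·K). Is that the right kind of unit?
Yes

specific heat capacity has SI base units: m^2 / (s^2 * K)
J/(kg·K) reduces to the same SI base units, so it is a valid unit for specific heat capacity.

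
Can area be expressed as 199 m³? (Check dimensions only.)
No

area has SI base units: m^2
m³ does NOT reduce to m^2; a valid unit for area would be e.g. m².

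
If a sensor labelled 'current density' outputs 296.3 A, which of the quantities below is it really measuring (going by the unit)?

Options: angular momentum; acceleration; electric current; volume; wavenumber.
electric current

current density should have units dimensionally equivalent to A / m^2 (e.g. A/m²).
The given unit 'A' reduces to A. Of the listed options, that is the dimensionality of electric current.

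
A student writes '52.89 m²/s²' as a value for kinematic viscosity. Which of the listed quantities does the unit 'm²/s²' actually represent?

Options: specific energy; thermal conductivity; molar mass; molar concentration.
specific energy

kinematic viscosity should have units dimensionally equivalent to m^2 / s (e.g. m²/s).
The given unit 'm²/s²' reduces to m^2 / s^2. Of the listed options, that is the dimensionality of specific energy.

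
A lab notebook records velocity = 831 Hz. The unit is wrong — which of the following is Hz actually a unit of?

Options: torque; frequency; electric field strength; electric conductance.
frequency

velocity should have units dimensionally equivalent to m / s (e.g. m/s).
The given unit 'Hz' reduces to 1 / s. Of the listed options, that is the dimensionality of frequency.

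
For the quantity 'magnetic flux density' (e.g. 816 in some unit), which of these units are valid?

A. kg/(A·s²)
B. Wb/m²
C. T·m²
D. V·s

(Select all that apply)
A, B

magnetic flux density has SI base units: kg / (A * s^2)

Checking each option against kg / (A * s^2):
  A. kg/(A·s²): ✓ matches
  B. Wb/m²: ✓ matches
  C. T·m²: ✗ does not match
  D. V·s: ✗ does not match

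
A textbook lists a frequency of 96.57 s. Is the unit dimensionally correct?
No

frequency has SI base units: 1 / s
s does NOT reduce to 1 / s; a valid unit for frequency would be e.g. Hz.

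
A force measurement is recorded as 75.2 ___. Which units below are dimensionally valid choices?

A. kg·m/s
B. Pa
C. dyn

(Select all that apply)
C

force has SI base units: kg * m / s^2

Checking each option against kg * m / s^2:
  A. kg·m/s: ✗ does not match
  B. Pa: ✗ does not match
  C. dyn: ✓ matches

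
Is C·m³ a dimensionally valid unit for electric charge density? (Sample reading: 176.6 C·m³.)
No

electric charge density has SI base units: A * s / m^3
C·m³ does NOT reduce to A * s / m^3; a valid unit for electric charge density would be e.g. C/m³.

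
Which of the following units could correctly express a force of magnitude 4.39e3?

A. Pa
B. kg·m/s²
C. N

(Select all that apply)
B, C

force has SI base units: kg * m / s^2

Checking each option against kg * m / s^2:
  A. Pa: ✗ does not match
  B. kg·m/s²: ✓ matches
  C. N: ✓ matches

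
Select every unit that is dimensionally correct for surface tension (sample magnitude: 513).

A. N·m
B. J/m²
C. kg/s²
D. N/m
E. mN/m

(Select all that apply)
B, C, D, E

surface tension has SI base units: kg / s^2

Checking each option against kg / s^2:
  A. N·m: ✗ does not match
  B. J/m²: ✓ matches
  C. kg/s²: ✓ matches
  D. N/m: ✓ matches
  E. mN/m: ✓ matches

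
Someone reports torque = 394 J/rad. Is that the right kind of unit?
Yes

torque has SI base units: kg * m^2 / s^2
J/rad reduces to the same SI base units, so it is a valid unit for torque.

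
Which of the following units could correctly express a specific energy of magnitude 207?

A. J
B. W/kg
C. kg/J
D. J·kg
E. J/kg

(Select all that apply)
E

specific energy has SI base units: m^2 / s^2

Checking each option against m^2 / s^2:
  A. J: ✗ does not match
  B. W/kg: ✗ does not match
  C. kg/J: ✗ does not match
  D. J·kg: ✗ does not match
  E. J/kg: ✓ matches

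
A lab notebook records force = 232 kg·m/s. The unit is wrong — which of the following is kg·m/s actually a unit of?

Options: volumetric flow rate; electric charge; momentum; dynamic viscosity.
momentum

force should have units dimensionally equivalent to kg * m / s^2 (e.g. N).
The given unit 'kg·m/s' reduces to kg * m / s. Of the listed options, that is the dimensionality of momentum.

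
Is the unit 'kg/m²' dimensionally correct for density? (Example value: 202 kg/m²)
No

density has SI base units: kg / m^3
kg/m² does NOT reduce to kg / m^3; a valid unit for density would be e.g. kg/m³.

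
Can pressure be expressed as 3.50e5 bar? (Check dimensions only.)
Yes

pressure has SI base units: kg / (m * s^2)
bar reduces to the same SI base units, so it is a valid unit for pressure.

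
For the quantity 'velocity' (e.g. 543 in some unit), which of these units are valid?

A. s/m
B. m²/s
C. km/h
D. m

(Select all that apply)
C

velocity has SI base units: m / s

Checking each option against m / s:
  A. s/m: ✗ does not match
  B. m²/s: ✗ does not match
  C. km/h: ✓ matches
  D. m: ✗ does not match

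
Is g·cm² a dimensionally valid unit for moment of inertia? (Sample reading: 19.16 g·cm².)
Yes

moment of inertia has SI base units: kg * m^2
g·cm² reduces to the same SI base units, so it is a valid unit for moment of inertia.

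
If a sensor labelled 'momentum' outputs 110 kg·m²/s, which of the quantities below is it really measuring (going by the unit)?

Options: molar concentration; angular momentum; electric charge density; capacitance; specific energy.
angular momentum

momentum should have units dimensionally equivalent to kg * m / s (e.g. kg·m/s).
The given unit 'kg·m²/s' reduces to kg * m^2 / s. Of the listed options, that is the dimensionality of angular momentum.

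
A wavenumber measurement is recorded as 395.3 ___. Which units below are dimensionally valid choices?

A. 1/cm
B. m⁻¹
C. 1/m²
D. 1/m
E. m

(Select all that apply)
A, B, D

wavenumber has SI base units: 1 / m

Checking each option against 1 / m:
  A. 1/cm: ✓ matches
  B. m⁻¹: ✓ matches
  C. 1/m²: ✗ does not match
  D. 1/m: ✓ matches
  E. m: ✗ does not match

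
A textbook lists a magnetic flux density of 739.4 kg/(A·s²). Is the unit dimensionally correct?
Yes

magnetic flux density has SI base units: kg / (A * s^2)
kg/(A·s²) reduces to the same SI base units, so it is a valid unit for magnetic flux density.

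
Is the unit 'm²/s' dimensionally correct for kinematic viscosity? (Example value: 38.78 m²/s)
Yes

kinematic viscosity has SI base units: m^2 / s
m²/s reduces to the same SI base units, so it is a valid unit for kinematic viscosity.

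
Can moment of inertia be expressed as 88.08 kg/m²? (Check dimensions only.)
No

moment of inertia has SI base units: kg * m^2
kg/m² does NOT reduce to kg * m^2; a valid unit for moment of inertia would be e.g. kg·m².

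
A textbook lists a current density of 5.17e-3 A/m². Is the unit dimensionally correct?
Yes

current density has SI base units: A / m^2
A/m² reduces to the same SI base units, so it is a valid unit for current density.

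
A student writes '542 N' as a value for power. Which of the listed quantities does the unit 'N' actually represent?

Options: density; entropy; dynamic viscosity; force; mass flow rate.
force

power should have units dimensionally equivalent to kg * m^2 / s^3 (e.g. W).
The given unit 'N' reduces to kg * m / s^2. Of the listed options, that is the dimensionality of force.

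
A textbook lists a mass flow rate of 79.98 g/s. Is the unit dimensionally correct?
Yes

mass flow rate has SI base units: kg / s
g/s reduces to the same SI base units, so it is a valid unit for mass flow rate.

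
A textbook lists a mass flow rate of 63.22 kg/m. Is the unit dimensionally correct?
No

mass flow rate has SI base units: kg / s
kg/m does NOT reduce to kg / s; a valid unit for mass flow rate would be e.g. kg/s.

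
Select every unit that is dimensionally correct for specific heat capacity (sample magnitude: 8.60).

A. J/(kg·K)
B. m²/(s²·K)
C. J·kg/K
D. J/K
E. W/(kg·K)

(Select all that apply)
A, B

specific heat capacity has SI base units: m^2 / (s^2 * K)

Checking each option against m^2 / (s^2 * K):
  A. J/(kg·K): ✓ matches
  B. m²/(s²·K): ✓ matches
  C. J·kg/K: ✗ does not match
  D. J/K: ✗ does not match
  E. W/(kg·K): ✗ does not match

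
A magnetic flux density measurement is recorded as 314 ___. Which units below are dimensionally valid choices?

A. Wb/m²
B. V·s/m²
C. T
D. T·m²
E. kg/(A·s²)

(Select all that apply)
A, B, C, E

magnetic flux density has SI base units: kg / (A * s^2)

Checking each option against kg / (A * s^2):
  A. Wb/m²: ✓ matches
  B. V·s/m²: ✓ matches
  C. T: ✓ matches
  D. T·m²: ✗ does not match
  E. kg/(A·s²): ✓ matches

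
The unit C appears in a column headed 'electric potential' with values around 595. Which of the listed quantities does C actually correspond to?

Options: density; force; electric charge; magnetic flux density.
electric charge

electric potential should have units dimensionally equivalent to kg * m^2 / (A * s^3) (e.g. V).
The given unit 'C' reduces to A * s. Of the listed options, that is the dimensionality of electric charge.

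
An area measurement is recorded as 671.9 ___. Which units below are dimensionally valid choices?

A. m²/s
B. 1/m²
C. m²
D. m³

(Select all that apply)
C

area has SI base units: m^2

Checking each option against m^2:
  A. m²/s: ✗ does not match
  B. 1/m²: ✗ does not match
  C. m²: ✓ matches
  D. m³: ✗ does not match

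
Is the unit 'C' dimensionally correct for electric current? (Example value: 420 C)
No

electric current has SI base units: A
C does NOT reduce to A; a valid unit for electric current would be e.g. A.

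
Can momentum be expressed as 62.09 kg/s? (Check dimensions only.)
No

momentum has SI base units: kg * m / s
kg/s does NOT reduce to kg * m / s; a valid unit for momentum would be e.g. kg·m/s.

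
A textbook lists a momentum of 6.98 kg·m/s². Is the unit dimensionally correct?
No

momentum has SI base units: kg * m / s
kg·m/s² does NOT reduce to kg * m / s; a valid unit for momentum would be e.g. kg·m/s.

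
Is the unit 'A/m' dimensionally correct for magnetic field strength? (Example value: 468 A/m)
Yes

magnetic field strength has SI base units: A / m
A/m reduces to the same SI base units, so it is a valid unit for magnetic field strength.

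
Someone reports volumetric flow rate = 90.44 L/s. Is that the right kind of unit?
Yes

volumetric flow rate has SI base units: m^3 / s
L/s reduces to the same SI base units, so it is a valid unit for volumetric flow rate.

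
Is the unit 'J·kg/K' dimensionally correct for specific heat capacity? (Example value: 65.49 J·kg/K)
No

specific heat capacity has SI base units: m^2 / (s^2 * K)
J·kg/K does NOT reduce to m^2 / (s^2 * K); a valid unit for specific heat capacity would be e.g. J/(kg·K).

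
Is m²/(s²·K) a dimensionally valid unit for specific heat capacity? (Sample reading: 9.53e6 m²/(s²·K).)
Yes

specific heat capacity has SI base units: m^2 / (s^2 * K)
m²/(s²·K) reduces to the same SI base units, so it is a valid unit for specific heat capacity.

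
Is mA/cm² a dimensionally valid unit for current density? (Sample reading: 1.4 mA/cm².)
Yes

current density has SI base units: A / m^2
mA/cm² reduces to the same SI base units, so it is a valid unit for current density.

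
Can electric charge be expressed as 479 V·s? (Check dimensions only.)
No

electric charge has SI base units: A * s
V·s does NOT reduce to A * s; a valid unit for electric charge would be e.g. C.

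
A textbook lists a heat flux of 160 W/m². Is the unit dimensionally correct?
Yes

heat flux has SI base units: kg / s^3
W/m² reduces to the same SI base units, so it is a valid unit for heat flux.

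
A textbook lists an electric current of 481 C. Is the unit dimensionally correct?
No

electric current has SI base units: A
C does NOT reduce to A; a valid unit for electric current would be e.g. A.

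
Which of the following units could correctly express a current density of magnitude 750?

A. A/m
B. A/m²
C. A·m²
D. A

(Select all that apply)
B

current density has SI base units: A / m^2

Checking each option against A / m^2:
  A. A/m: ✗ does not match
  B. A/m²: ✓ matches
  C. A·m²: ✗ does not match
  D. A: ✗ does not match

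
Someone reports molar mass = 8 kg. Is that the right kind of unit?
No

molar mass has SI base units: kg / mol
kg does NOT reduce to kg / mol; a valid unit for molar mass would be e.g. kg/mol.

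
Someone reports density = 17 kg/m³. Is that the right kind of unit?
Yes

density has SI base units: kg / m^3
kg/m³ reduces to the same SI base units, so it is a valid unit for density.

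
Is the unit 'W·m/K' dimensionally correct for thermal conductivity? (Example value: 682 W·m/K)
No

thermal conductivity has SI base units: kg * m / (s^3 * K)
W·m/K does NOT reduce to kg * m / (s^3 * K); a valid unit for thermal conductivity would be e.g. W/(m·K).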